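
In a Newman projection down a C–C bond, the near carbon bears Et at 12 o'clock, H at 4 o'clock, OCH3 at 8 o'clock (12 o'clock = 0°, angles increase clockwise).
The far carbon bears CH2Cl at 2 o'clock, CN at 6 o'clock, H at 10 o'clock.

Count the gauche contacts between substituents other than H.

2

Non-H gauche pairs: Et(0°)/CH2Cl(60°); OCH3(240°)/CN(180°) — 2 interactions.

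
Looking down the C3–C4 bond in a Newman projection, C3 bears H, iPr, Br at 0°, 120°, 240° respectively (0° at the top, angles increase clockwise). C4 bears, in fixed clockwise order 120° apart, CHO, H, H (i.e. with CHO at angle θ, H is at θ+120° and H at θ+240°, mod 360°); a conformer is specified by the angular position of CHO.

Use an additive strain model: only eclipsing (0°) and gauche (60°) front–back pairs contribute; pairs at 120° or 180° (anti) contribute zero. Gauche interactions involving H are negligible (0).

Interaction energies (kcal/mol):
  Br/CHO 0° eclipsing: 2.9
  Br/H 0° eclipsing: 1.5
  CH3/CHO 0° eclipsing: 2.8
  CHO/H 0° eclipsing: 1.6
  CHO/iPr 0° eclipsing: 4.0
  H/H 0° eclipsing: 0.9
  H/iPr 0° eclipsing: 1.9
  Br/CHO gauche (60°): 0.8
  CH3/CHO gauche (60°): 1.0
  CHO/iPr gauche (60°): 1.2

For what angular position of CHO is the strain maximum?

CHO at 0° is eclipsed. H at 0° is eclipsed with CHO at 0° (1.6); iPr at 120° is eclipsed with H at 120° (1.9); Br at 240° is eclipsed with H at 240° (1.5). Total 5.0 kcal/mol.
CHO at 60° is staggered. iPr at 120° is gauche with CHO at 60° (1.2). Total 1.2 kcal/mol.
CHO at 120° is eclipsed. H at 0° is eclipsed with H at 0° (0.9); iPr at 120° is eclipsed with CHO at 120° (4.0); Br at 240° is eclipsed with H at 240° (1.5). Total 6.4 kcal/mol.
CHO at 180° is staggered. iPr at 120° is gauche with CHO at 180° (1.2); Br at 240° is gauche with CHO at 180° (0.8). Total 2.0 kcal/mol.
CHO at 240° is eclipsed. H at 0° is eclipsed with H at 0° (0.9); iPr at 120° is eclipsed with H at 120° (1.9); Br at 240° is eclipsed with CHO at 240° (2.9). Total 5.7 kcal/mol.
CHO at 300° is staggered. Br at 240° is gauche with CHO at 300° (0.8). Total 0.8 kcal/mol.
The maximum (6.4 kcal/mol) occurs with CHO at 120°.

120°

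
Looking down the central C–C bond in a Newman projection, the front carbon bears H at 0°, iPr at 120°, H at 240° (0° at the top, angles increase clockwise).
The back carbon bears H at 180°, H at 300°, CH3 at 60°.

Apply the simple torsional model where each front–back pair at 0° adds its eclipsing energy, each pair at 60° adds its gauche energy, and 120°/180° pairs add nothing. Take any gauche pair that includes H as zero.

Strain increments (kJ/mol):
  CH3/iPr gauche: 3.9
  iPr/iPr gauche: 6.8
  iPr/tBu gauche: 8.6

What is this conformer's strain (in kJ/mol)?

This conformer (staggered): iPr(120°)/CH3(60°) gauche 3.9 → 3.9 kJ/mol.

3.9 kJ/mol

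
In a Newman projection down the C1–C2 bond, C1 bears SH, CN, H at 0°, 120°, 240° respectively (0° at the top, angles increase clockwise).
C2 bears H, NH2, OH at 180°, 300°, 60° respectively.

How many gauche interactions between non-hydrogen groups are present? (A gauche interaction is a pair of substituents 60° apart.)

Non-H gauche pairs: SH(0°)/NH2(300°); SH(0°)/OH(60°); CN(120°)/OH(60°) — 3 interactions.

3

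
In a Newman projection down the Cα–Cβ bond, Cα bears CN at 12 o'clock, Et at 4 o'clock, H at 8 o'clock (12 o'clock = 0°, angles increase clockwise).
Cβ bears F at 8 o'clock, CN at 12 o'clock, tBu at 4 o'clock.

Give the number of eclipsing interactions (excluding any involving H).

2

Non-H eclipsing pairs: CN(0°)/CN(0°); Et(120°)/tBu(120°) — 2 interactions.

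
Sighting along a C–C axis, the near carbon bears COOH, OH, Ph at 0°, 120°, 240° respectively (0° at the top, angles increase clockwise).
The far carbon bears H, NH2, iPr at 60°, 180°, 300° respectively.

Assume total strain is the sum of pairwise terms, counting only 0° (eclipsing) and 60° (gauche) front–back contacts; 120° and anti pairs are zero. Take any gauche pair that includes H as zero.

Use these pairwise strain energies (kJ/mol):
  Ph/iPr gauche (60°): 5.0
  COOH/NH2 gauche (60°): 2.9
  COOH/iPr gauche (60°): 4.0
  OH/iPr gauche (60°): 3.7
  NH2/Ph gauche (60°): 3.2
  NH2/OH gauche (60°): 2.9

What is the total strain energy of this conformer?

15.1 kJ/mol

This conformer (staggered): COOH–iPr gauche, OH–NH2 gauche, Ph–NH2 gauche, Ph–iPr gauche; 4.0 + 2.9 + 3.2 + 5.0 = 15.1 kJ/mol.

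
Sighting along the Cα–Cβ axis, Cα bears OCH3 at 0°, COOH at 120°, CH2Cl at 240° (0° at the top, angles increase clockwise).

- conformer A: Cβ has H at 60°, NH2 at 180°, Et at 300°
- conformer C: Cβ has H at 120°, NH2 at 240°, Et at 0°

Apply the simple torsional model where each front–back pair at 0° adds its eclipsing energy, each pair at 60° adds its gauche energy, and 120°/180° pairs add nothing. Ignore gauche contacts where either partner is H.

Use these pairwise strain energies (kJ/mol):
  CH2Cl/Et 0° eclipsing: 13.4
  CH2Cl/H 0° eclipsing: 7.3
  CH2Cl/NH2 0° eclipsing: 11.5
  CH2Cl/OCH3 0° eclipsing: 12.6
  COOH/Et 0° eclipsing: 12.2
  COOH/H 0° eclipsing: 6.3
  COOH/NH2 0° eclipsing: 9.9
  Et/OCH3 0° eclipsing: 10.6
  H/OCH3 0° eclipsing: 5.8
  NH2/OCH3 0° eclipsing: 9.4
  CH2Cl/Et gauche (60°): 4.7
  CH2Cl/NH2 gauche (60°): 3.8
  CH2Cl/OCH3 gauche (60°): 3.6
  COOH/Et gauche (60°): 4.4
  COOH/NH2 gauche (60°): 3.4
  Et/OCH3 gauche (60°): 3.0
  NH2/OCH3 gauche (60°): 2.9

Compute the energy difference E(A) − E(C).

A (staggered): OCH3–Et gauche, COOH–NH2 gauche, CH2Cl–NH2 gauche, CH2Cl–Et gauche; 3.0 + 3.4 + 3.8 + 4.7 = 14.9 kJ/mol.
C (eclipsed): OCH3–Et eclipsed, COOH–H eclipsed, CH2Cl–NH2 eclipsed; 10.6 + 6.3 + 11.5 = 28.4 kJ/mol.
E(A) − E(C) = 14.9 − 28.4 = -13.5 kJ/mol.

-13.5 kJ/mol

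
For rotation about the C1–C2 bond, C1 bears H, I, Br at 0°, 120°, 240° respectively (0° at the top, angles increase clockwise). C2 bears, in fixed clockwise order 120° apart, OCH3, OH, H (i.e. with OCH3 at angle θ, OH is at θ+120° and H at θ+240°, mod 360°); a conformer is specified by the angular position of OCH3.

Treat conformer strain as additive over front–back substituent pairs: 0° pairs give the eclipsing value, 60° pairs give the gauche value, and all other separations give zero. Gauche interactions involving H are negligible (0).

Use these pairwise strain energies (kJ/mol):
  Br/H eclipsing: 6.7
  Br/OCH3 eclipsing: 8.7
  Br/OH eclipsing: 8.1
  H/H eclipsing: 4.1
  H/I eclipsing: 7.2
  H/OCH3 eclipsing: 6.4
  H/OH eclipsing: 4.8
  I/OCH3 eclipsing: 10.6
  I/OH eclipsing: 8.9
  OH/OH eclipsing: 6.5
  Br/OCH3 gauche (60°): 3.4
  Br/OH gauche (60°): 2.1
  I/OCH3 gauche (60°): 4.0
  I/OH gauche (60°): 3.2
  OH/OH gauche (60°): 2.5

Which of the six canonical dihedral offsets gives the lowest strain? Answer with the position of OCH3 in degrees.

OCH3 at 0° is eclipsed. H at 0° is eclipsed with OCH3 at 0° (6.4); I at 120° is eclipsed with OH at 120° (8.9); Br at 240° is eclipsed with H at 240° (6.7). Total 22.0 kJ/mol.
OCH3 at 60° is staggered. I at 120° is gauche with OCH3 at 60° (4.0); I at 120° is gauche with OH at 180° (3.2); Br at 240° is gauche with OH at 180° (2.1). Total 9.3 kJ/mol.
OCH3 at 120° is eclipsed. H at 0° is eclipsed with H at 0° (4.1); I at 120° is eclipsed with OCH3 at 120° (10.6); Br at 240° is eclipsed with OH at 240° (8.1). Total 22.8 kJ/mol.
OCH3 at 180° is staggered. I at 120° is gauche with OCH3 at 180° (4.0); Br at 240° is gauche with OCH3 at 180° (3.4); Br at 240° is gauche with OH at 300° (2.1). Total 9.5 kJ/mol.
OCH3 at 240° is eclipsed. H at 0° is eclipsed with OH at 0° (4.8); I at 120° is eclipsed with H at 120° (7.2); Br at 240° is eclipsed with OCH3 at 240° (8.7). Total 20.7 kJ/mol.
OCH3 at 300° is staggered. I at 120° is gauche with OH at 60° (3.2); Br at 240° is gauche with OCH3 at 300° (3.4). Total 6.6 kJ/mol.
The minimum (6.6 kJ/mol) occurs with OCH3 at 300°.

300°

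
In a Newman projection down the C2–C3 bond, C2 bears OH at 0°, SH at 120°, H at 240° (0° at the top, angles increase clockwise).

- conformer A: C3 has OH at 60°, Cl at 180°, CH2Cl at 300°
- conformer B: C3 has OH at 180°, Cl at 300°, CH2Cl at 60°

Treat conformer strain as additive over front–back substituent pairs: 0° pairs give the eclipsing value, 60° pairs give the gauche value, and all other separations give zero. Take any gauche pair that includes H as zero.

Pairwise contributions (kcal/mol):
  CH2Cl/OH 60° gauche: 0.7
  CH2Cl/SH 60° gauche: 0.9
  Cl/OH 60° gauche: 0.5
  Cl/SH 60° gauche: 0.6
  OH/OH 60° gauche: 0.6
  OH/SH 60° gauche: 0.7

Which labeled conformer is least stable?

B

A (staggered): OH(0°)/OH(60°) gauche 0.6; OH(0°)/CH2Cl(300°) gauche 0.7; SH(120°)/OH(60°) gauche 0.7; SH(120°)/Cl(180°) gauche 0.6 → 2.6 kcal/mol.
B (staggered): OH(0°)/Cl(300°) gauche 0.5; OH(0°)/CH2Cl(60°) gauche 0.7; SH(120°)/OH(180°) gauche 0.7; SH(120°)/CH2Cl(60°) gauche 0.9 → 2.8 kcal/mol.
B has the highest total (2.8 kcal/mol).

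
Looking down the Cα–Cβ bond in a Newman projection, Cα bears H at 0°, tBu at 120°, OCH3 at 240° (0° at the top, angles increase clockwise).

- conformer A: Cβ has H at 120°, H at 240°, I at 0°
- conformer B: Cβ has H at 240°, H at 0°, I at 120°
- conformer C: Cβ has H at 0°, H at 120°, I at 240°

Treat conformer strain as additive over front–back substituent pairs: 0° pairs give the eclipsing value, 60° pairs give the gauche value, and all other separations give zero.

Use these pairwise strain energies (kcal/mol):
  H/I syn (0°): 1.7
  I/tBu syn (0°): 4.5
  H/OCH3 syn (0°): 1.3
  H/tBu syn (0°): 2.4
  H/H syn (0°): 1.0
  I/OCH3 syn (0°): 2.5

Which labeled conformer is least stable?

B

A is eclipsed. H at 0° is eclipsed with I at 0° (1.7); tBu at 120° is eclipsed with H at 120° (2.4); OCH3 at 240° is eclipsed with H at 240° (1.3). Total 5.4 kcal/mol.
B is eclipsed. H at 0° is eclipsed with H at 0° (1.0); tBu at 120° is eclipsed with I at 120° (4.5); OCH3 at 240° is eclipsed with H at 240° (1.3). Total 6.8 kcal/mol.
C is eclipsed. H at 0° is eclipsed with H at 0° (1.0); tBu at 120° is eclipsed with H at 120° (2.4); OCH3 at 240° is eclipsed with I at 240° (2.5). Total 5.9 kcal/mol.
B has the highest total (6.8 kcal/mol).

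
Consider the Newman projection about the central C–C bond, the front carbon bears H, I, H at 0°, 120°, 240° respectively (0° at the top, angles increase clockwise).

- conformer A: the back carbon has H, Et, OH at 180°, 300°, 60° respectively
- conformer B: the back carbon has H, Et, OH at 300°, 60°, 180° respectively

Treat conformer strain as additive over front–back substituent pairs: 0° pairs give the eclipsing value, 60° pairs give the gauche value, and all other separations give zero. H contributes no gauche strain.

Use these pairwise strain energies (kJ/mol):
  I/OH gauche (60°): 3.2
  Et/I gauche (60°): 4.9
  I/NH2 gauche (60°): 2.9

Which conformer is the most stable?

A (staggered): I–OH gauche; 3.2 = 3.2 kJ/mol.
B (staggered): I–Et gauche, I–OH gauche; 4.9 + 3.2 = 8.1 kJ/mol.
A has the lowest total (3.2 kJ/mol).

A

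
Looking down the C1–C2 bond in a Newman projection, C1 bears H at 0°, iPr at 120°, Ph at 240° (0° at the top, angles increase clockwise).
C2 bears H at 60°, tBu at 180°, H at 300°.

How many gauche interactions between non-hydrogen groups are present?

2

Non-H gauche pairs: iPr(120°)/tBu(180°); Ph(240°)/tBu(180°) — 2 interactions.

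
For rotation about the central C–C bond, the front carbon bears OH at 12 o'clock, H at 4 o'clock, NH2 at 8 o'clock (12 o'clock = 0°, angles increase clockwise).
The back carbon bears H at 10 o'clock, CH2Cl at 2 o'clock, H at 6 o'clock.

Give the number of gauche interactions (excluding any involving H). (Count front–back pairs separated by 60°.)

1

Non-H gauche pairs: OH(0°)/CH2Cl(60°) — 1 interaction.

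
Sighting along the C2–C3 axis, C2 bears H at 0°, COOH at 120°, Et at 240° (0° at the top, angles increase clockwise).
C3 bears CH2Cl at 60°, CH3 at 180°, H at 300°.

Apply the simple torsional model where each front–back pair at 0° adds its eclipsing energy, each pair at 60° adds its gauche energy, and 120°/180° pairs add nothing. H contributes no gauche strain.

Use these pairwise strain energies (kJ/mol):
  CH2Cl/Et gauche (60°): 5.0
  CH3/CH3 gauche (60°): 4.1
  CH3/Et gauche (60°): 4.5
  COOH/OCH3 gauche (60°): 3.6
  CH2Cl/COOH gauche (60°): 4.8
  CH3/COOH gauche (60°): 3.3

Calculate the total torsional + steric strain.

12.6 kJ/mol

This conformer (staggered): COOH(120°)/CH2Cl(60°) gauche 4.8; COOH(120°)/CH3(180°) gauche 3.3; Et(240°)/CH3(180°) gauche 4.5 → 12.6 kJ/mol.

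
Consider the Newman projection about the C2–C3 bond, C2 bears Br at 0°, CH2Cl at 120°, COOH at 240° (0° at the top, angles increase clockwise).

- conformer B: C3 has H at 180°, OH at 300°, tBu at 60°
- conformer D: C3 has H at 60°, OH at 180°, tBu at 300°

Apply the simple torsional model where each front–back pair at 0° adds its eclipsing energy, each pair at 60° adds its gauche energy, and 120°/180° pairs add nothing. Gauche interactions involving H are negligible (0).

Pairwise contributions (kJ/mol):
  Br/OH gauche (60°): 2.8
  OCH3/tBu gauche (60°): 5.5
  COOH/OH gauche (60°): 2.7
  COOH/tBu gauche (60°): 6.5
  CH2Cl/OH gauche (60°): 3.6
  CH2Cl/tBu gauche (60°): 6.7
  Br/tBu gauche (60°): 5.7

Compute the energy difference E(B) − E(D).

-0.6 kJ/mol

B (staggered): Br–OH gauche, Br–tBu gauche, CH2Cl–tBu gauche, COOH–OH gauche; 2.8 + 5.7 + 6.7 + 2.7 = 17.9 kJ/mol.
D (staggered): Br–tBu gauche, CH2Cl–OH gauche, COOH–OH gauche, COOH–tBu gauche; 5.7 + 3.6 + 2.7 + 6.5 = 18.5 kJ/mol.
E(B) − E(D) = 17.9 − 18.5 = -0.6 kJ/mol.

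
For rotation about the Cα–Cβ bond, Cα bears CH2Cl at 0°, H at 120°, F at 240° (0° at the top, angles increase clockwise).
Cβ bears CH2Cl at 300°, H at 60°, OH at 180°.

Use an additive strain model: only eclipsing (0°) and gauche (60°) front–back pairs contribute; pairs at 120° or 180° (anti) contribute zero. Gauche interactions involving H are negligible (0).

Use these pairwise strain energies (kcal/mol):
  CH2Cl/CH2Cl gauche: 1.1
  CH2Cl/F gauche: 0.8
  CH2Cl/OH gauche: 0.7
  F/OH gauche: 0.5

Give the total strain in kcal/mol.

2.4 kcal/mol

This conformer is staggered. CH2Cl at 0° is gauche with CH2Cl at 300° (1.1); F at 240° is gauche with CH2Cl at 300° (0.8); F at 240° is gauche with OH at 180° (0.5). Total 2.4 kcal/mol.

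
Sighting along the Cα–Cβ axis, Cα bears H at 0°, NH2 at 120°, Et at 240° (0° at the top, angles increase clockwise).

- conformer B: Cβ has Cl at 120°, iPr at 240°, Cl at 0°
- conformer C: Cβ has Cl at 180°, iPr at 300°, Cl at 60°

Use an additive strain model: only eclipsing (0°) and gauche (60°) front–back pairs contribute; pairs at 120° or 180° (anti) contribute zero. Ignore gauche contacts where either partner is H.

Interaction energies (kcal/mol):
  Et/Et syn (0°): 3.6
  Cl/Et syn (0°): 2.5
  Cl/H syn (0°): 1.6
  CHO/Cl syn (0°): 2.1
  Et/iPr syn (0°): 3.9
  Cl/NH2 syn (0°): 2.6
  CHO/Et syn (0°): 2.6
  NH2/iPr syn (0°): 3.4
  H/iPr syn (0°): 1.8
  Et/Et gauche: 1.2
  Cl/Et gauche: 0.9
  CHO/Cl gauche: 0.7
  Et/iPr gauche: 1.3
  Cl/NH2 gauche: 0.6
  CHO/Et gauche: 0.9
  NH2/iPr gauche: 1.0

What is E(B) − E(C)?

B (eclipsed): H(0°)/Cl(0°) eclipsed 1.6; NH2(120°)/Cl(120°) eclipsed 2.6; Et(240°)/iPr(240°) eclipsed 3.9 → 8.1 kcal/mol.
C (staggered): NH2(120°)/Cl(180°) gauche 0.6; NH2(120°)/Cl(60°) gauche 0.6; Et(240°)/Cl(180°) gauche 0.9; Et(240°)/iPr(300°) gauche 1.3 → 3.4 kcal/mol.
E(B) − E(C) = 8.1 − 3.4 = +4.7 kcal/mol.

+4.7 kcal/mol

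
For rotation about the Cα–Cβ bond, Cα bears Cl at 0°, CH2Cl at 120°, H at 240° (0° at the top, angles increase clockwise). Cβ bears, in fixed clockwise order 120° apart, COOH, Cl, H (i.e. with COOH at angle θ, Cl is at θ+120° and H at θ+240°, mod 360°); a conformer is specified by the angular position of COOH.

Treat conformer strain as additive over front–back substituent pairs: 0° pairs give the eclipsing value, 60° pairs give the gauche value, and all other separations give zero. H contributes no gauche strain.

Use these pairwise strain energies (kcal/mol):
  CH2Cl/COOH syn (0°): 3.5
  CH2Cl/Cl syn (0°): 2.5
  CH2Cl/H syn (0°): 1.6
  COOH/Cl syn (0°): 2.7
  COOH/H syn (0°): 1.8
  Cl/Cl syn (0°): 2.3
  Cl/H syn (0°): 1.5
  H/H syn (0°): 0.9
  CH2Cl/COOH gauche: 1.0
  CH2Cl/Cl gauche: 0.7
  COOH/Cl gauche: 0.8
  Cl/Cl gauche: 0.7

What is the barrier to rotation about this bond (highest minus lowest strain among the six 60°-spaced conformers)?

4.8 kcal/mol

COOH at 0° (eclipsed): Cl(0°)/COOH(0°) eclipsed 2.7; CH2Cl(120°)/Cl(120°) eclipsed 2.5; H(240°)/H(240°) eclipsed 0.9 → 6.1 kcal/mol.
COOH at 60° (staggered): Cl(0°)/COOH(60°) gauche 0.8; CH2Cl(120°)/COOH(60°) gauche 1.0; CH2Cl(120°)/Cl(180°) gauche 0.7 → 2.5 kcal/mol.
COOH at 120° (eclipsed): Cl(0°)/H(0°) eclipsed 1.5; CH2Cl(120°)/COOH(120°) eclipsed 3.5; H(240°)/Cl(240°) eclipsed 1.5 → 6.5 kcal/mol.
COOH at 180° (staggered): Cl(0°)/Cl(300°) gauche 0.7; CH2Cl(120°)/COOH(180°) gauche 1.0 → 1.7 kcal/mol.
COOH at 240° (eclipsed): Cl(0°)/Cl(0°) eclipsed 2.3; CH2Cl(120°)/H(120°) eclipsed 1.6; H(240°)/COOH(240°) eclipsed 1.8 → 5.7 kcal/mol.
COOH at 300° (staggered): Cl(0°)/COOH(300°) gauche 0.8; Cl(0°)/Cl(60°) gauche 0.7; CH2Cl(120°)/Cl(60°) gauche 0.7 → 2.2 kcal/mol.
Max at 120° (6.5 kcal/mol), min at 180° (1.7 kcal/mol); barrier = 4.8 kcal/mol.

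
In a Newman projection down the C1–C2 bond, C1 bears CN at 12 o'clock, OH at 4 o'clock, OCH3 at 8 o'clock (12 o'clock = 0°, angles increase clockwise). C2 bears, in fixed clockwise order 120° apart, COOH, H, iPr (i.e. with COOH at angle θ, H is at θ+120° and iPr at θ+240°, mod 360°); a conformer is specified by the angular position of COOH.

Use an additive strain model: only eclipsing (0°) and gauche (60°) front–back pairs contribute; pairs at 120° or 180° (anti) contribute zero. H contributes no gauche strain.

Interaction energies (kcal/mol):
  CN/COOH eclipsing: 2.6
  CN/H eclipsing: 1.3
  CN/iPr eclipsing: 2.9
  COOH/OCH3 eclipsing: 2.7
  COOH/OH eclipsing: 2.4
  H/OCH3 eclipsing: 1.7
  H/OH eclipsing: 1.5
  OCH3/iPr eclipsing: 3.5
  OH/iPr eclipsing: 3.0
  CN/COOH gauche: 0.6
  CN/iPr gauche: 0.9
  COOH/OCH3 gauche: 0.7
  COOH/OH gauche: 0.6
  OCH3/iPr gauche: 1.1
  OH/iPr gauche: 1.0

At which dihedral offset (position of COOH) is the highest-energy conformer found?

COOH at 0° (eclipsed): CN(0°)/COOH(0°) eclipsed 2.6; OH(120°)/H(120°) eclipsed 1.5; OCH3(240°)/iPr(240°) eclipsed 3.5 → 7.6 kcal/mol.
COOH at 60° (staggered): CN(0°)/COOH(60°) gauche 0.6; CN(0°)/iPr(300°) gauche 0.9; OH(120°)/COOH(60°) gauche 0.6; OCH3(240°)/iPr(300°) gauche 1.1 → 3.2 kcal/mol.
COOH at 120° (eclipsed): CN(0°)/iPr(0°) eclipsed 2.9; OH(120°)/COOH(120°) eclipsed 2.4; OCH3(240°)/H(240°) eclipsed 1.7 → 7.0 kcal/mol.
COOH at 180° (staggered): CN(0°)/iPr(60°) gauche 0.9; OH(120°)/COOH(180°) gauche 0.6; OH(120°)/iPr(60°) gauche 1.0; OCH3(240°)/COOH(180°) gauche 0.7 → 3.2 kcal/mol.
COOH at 240° (eclipsed): CN(0°)/H(0°) eclipsed 1.3; OH(120°)/iPr(120°) eclipsed 3.0; OCH3(240°)/COOH(240°) eclipsed 2.7 → 7.0 kcal/mol.
COOH at 300° (staggered): CN(0°)/COOH(300°) gauche 0.6; OH(120°)/iPr(180°) gauche 1.0; OCH3(240°)/COOH(300°) gauche 0.7; OCH3(240°)/iPr(180°) gauche 1.1 → 3.4 kcal/mol.
The maximum (7.6 kcal/mol) occurs with COOH at 0°.

0°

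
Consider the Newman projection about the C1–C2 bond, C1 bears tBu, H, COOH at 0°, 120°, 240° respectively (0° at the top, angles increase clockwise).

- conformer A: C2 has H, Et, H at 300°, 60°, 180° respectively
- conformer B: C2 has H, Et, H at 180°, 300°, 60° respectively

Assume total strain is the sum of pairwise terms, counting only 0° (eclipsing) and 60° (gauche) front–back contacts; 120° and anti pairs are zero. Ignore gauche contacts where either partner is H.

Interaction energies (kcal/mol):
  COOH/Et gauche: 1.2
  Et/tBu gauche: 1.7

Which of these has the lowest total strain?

A (staggered): tBu(0°)/Et(60°) gauche 1.7 → 1.7 kcal/mol.
B (staggered): tBu(0°)/Et(300°) gauche 1.7; COOH(240°)/Et(300°) gauche 1.2 → 2.9 kcal/mol.
A has the lowest total (1.7 kcal/mol).

A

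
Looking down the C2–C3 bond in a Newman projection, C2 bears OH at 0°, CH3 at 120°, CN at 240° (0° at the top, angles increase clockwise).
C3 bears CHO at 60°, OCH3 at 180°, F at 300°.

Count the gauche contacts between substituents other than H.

6

Non-H gauche pairs: OH(0°)/CHO(60°); OH(0°)/F(300°); CH3(120°)/CHO(60°); CH3(120°)/OCH3(180°); CN(240°)/OCH3(180°); CN(240°)/F(300°) — 6 interactions.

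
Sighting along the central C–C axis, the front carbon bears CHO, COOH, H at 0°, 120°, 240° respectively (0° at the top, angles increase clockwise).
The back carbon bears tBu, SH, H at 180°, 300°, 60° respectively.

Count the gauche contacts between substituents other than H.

2

Non-H gauche pairs: CHO(0°)/SH(300°); COOH(120°)/tBu(180°) — 2 interactions.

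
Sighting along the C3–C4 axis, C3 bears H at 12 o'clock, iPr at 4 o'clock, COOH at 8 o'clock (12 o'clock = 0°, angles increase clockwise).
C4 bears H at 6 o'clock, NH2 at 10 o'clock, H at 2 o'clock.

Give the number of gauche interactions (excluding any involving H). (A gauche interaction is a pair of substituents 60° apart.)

1

Non-H gauche pairs: COOH(240°)/NH2(300°) — 1 interaction.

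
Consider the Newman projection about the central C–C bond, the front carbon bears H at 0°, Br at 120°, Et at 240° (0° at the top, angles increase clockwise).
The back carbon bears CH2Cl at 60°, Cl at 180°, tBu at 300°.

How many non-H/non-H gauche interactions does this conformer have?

Non-H gauche pairs: Br(120°)/CH2Cl(60°); Br(120°)/Cl(180°); Et(240°)/Cl(180°); Et(240°)/tBu(300°) — 4 interactions.

4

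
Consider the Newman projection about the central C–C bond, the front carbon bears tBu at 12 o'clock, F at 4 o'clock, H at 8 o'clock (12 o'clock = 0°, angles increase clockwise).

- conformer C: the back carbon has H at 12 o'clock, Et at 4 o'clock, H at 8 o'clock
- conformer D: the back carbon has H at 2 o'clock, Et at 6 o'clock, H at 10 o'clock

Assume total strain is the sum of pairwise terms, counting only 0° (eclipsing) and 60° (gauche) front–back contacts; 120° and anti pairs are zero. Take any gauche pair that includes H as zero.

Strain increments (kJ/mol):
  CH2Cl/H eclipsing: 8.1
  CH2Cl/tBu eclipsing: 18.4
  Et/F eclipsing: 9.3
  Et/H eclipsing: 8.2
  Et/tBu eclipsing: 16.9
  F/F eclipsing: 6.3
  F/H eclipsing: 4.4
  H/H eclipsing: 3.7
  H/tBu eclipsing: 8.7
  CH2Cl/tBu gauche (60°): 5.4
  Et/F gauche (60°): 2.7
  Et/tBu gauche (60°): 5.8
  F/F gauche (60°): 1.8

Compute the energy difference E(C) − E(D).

C (eclipsed): tBu–H eclipsed, F–Et eclipsed, H–H eclipsed; 8.7 + 9.3 + 3.7 = 21.7 kJ/mol.
D (staggered): F–Et gauche; 2.7 = 2.7 kJ/mol.
E(C) − E(D) = 21.7 − 2.7 = +19.0 kJ/mol.

+19.0 kJ/mol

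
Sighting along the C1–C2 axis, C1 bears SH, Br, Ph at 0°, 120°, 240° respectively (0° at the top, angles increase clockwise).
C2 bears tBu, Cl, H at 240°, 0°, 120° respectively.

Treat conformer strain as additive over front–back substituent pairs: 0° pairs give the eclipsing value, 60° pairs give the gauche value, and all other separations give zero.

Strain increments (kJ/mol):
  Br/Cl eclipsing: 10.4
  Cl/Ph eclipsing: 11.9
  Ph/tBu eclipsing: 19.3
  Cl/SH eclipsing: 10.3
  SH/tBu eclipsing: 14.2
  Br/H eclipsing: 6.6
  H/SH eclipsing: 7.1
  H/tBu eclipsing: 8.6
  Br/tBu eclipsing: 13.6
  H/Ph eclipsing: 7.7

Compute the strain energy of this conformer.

36.2 kJ/mol

This conformer (eclipsed): SH(0°)/Cl(0°) eclipsed 10.3; Br(120°)/H(120°) eclipsed 6.6; Ph(240°)/tBu(240°) eclipsed 19.3 → 36.2 kJ/mol.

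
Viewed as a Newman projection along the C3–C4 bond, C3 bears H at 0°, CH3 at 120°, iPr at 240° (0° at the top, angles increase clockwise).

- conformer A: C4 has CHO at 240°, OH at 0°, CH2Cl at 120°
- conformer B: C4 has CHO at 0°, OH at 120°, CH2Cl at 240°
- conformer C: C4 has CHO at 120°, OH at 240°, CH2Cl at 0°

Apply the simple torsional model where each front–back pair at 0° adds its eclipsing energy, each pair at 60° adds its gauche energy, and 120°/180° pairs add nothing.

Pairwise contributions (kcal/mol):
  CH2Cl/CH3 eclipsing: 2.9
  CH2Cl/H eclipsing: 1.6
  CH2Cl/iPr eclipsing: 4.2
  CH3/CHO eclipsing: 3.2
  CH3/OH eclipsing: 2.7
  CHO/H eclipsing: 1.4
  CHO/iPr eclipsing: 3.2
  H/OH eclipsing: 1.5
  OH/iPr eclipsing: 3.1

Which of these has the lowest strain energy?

A

A is eclipsed. H at 0° is eclipsed with OH at 0° (1.5); CH3 at 120° is eclipsed with CH2Cl at 120° (2.9); iPr at 240° is eclipsed with CHO at 240° (3.2). Total 7.6 kcal/mol.
B is eclipsed. H at 0° is eclipsed with CHO at 0° (1.4); CH3 at 120° is eclipsed with OH at 120° (2.7); iPr at 240° is eclipsed with CH2Cl at 240° (4.2). Total 8.3 kcal/mol.
C is eclipsed. H at 0° is eclipsed with CH2Cl at 0° (1.6); CH3 at 120° is eclipsed with CHO at 120° (3.2); iPr at 240° is eclipsed with OH at 240° (3.1). Total 7.9 kcal/mol.
A has the lowest total (7.6 kcal/mol).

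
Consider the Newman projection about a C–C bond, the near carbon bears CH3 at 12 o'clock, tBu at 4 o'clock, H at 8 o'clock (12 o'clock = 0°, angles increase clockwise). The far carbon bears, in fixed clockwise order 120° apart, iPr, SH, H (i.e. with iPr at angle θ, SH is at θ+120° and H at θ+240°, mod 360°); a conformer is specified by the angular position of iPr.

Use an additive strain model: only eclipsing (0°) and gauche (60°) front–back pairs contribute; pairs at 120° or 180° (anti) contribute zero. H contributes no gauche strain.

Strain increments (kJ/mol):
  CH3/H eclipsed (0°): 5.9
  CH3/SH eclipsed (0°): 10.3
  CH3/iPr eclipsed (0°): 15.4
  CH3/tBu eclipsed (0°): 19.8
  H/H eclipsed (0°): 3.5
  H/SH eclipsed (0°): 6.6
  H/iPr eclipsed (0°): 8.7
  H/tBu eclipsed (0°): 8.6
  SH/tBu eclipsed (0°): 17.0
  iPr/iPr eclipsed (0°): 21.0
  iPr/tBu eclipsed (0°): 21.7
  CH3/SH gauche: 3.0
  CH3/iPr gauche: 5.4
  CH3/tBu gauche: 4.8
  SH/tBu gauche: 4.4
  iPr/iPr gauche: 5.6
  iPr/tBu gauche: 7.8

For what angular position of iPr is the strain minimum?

180°

iPr at 0° is eclipsed. CH3 at 0° is eclipsed with iPr at 0° (15.4); tBu at 120° is eclipsed with SH at 120° (17.0); H at 240° is eclipsed with H at 240° (3.5). Total 35.9 kJ/mol.
iPr at 60° is staggered. CH3 at 0° is gauche with iPr at 60° (5.4); tBu at 120° is gauche with iPr at 60° (7.8); tBu at 120° is gauche with SH at 180° (4.4). Total 17.6 kJ/mol.
iPr at 120° is eclipsed. CH3 at 0° is eclipsed with H at 0° (5.9); tBu at 120° is eclipsed with iPr at 120° (21.7); H at 240° is eclipsed with SH at 240° (6.6). Total 34.2 kJ/mol.
iPr at 180° is staggered. CH3 at 0° is gauche with SH at 300° (3.0); tBu at 120° is gauche with iPr at 180° (7.8). Total 10.8 kJ/mol.
iPr at 240° is eclipsed. CH3 at 0° is eclipsed with SH at 0° (10.3); tBu at 120° is eclipsed with H at 120° (8.6); H at 240° is eclipsed with iPr at 240° (8.7). Total 27.6 kJ/mol.
iPr at 300° is staggered. CH3 at 0° is gauche with iPr at 300° (5.4); CH3 at 0° is gauche with SH at 60° (3.0); tBu at 120° is gauche with SH at 60° (4.4). Total 12.8 kJ/mol.
The minimum (10.8 kJ/mol) occurs with iPr at 180°.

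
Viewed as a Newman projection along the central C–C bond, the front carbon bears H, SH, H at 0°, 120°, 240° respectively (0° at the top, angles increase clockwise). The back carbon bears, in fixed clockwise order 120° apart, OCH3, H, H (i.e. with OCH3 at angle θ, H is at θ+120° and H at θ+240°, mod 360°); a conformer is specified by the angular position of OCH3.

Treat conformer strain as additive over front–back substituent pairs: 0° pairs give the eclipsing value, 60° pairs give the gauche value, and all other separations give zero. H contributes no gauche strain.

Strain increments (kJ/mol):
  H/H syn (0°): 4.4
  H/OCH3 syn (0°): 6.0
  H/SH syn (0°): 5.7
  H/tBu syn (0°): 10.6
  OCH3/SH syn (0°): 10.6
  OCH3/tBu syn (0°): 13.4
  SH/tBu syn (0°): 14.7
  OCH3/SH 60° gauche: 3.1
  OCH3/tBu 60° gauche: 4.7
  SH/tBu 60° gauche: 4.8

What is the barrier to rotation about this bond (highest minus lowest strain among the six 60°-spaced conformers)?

19.4 kJ/mol

OCH3 at 0° (eclipsed): H–OCH3 eclipsed, SH–H eclipsed, H–H eclipsed; 6.0 + 5.7 + 4.4 = 16.1 kJ/mol.
OCH3 at 60° (staggered): SH–OCH3 gauche; 3.1 = 3.1 kJ/mol.
OCH3 at 120° (eclipsed): H–H eclipsed, SH–OCH3 eclipsed, H–H eclipsed; 4.4 + 10.6 + 4.4 = 19.4 kJ/mol.
OCH3 at 180° (staggered): SH–OCH3 gauche; 3.1 = 3.1 kJ/mol.
OCH3 at 240° (eclipsed): H–H eclipsed, SH–H eclipsed, H–OCH3 eclipsed; 4.4 + 5.7 + 6.0 = 16.1 kJ/mol.
OCH3 at 300° (staggered): no non-H gauche contacts → 0.0 kJ/mol.
Max at 120° (19.4 kJ/mol), min at 300° (0.0 kJ/mol); barrier = 19.4 kJ/mol.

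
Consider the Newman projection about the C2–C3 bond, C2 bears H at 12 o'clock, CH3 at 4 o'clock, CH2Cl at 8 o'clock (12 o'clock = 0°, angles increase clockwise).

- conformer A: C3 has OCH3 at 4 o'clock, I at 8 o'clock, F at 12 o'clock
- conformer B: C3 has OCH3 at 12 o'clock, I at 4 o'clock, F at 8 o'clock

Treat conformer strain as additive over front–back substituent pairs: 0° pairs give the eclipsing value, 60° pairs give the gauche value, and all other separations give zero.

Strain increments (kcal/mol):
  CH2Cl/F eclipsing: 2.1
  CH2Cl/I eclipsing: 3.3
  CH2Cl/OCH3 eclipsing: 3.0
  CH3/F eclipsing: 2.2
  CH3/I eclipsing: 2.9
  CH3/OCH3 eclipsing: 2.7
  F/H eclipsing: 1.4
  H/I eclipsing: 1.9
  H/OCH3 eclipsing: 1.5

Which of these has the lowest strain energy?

B

A (eclipsed): H–F eclipsed, CH3–OCH3 eclipsed, CH2Cl–I eclipsed; 1.4 + 2.7 + 3.3 = 7.4 kcal/mol.
B (eclipsed): H–OCH3 eclipsed, CH3–I eclipsed, CH2Cl–F eclipsed; 1.5 + 2.9 + 2.1 = 6.5 kcal/mol.
B has the lowest total (6.5 kcal/mol).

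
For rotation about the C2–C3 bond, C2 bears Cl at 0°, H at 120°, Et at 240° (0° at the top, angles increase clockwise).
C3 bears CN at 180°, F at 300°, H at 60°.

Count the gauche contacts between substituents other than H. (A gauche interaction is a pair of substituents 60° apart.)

3

Non-H gauche pairs: Cl(0°)/F(300°); Et(240°)/CN(180°); Et(240°)/F(300°) — 3 interactions.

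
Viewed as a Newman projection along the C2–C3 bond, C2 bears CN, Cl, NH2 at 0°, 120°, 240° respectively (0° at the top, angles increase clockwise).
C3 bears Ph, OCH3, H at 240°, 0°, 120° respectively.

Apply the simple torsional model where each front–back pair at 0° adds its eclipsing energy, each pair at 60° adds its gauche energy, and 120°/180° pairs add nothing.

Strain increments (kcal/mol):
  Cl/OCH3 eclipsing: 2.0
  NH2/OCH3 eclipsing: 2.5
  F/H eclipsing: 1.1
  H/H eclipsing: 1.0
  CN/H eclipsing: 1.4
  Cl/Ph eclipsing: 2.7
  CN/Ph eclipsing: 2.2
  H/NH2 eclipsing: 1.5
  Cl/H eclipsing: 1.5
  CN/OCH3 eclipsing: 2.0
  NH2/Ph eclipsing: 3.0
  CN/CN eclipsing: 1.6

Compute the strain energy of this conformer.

6.5 kcal/mol

This conformer (eclipsed): CN(0°)/OCH3(0°) eclipsed 2.0; Cl(120°)/H(120°) eclipsed 1.5; NH2(240°)/Ph(240°) eclipsed 3.0 → 6.5 kcal/mol.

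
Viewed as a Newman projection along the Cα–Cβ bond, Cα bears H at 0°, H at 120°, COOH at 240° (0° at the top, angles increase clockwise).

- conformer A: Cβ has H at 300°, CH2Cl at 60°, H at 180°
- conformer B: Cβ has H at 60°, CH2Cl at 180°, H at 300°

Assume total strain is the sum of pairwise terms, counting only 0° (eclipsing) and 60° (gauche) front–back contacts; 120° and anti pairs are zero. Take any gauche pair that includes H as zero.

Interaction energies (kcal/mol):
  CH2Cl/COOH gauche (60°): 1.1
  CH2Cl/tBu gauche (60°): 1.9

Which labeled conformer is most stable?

A (staggered): no non-H gauche contacts → 0.0 kcal/mol.
B (staggered): COOH–CH2Cl gauche; 1.1 = 1.1 kcal/mol.
A has the lowest total (0.0 kcal/mol).

A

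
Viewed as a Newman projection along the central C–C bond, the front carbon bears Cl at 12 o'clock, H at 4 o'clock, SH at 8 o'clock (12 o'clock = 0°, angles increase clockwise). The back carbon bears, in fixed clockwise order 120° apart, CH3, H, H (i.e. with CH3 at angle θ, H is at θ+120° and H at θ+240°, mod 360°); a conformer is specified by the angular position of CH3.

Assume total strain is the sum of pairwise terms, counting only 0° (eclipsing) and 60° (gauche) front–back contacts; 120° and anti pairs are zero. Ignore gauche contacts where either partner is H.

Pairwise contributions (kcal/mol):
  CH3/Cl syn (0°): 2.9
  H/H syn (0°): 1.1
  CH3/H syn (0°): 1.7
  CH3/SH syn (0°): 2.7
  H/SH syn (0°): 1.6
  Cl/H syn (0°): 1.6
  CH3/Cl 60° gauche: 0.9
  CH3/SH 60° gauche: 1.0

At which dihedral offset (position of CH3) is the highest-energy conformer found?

0°

CH3 at 0° (eclipsed): Cl–CH3 eclipsed, H–H eclipsed, SH–H eclipsed; 2.9 + 1.1 + 1.6 = 5.6 kcal/mol.
CH3 at 60° (staggered): Cl–CH3 gauche; 0.9 = 0.9 kcal/mol.
CH3 at 120° (eclipsed): Cl–H eclipsed, H–CH3 eclipsed, SH–H eclipsed; 1.6 + 1.7 + 1.6 = 4.9 kcal/mol.
CH3 at 180° (staggered): SH–CH3 gauche; 1.0 = 1.0 kcal/mol.
CH3 at 240° (eclipsed): Cl–H eclipsed, H–H eclipsed, SH–CH3 eclipsed; 1.6 + 1.1 + 2.7 = 5.4 kcal/mol.
CH3 at 300° (staggered): Cl–CH3 gauche, SH–CH3 gauche; 0.9 + 1.0 = 1.9 kcal/mol.
The maximum (5.6 kcal/mol) occurs with CH3 at 0°.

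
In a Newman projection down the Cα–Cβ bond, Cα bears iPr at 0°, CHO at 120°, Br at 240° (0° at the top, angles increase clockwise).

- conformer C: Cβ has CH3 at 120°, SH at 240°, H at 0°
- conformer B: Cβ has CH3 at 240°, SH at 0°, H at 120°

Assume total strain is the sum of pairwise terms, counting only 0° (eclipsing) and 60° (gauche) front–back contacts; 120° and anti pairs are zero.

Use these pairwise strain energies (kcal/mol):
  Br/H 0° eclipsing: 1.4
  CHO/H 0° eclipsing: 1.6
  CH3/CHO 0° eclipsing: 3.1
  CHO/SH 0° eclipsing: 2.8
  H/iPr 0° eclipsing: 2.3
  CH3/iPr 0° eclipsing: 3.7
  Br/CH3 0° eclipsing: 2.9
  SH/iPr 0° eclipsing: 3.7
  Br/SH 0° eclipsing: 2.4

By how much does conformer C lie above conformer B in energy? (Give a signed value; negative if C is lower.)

C (eclipsed): iPr–H eclipsed, CHO–CH3 eclipsed, Br–SH eclipsed; 2.3 + 3.1 + 2.4 = 7.8 kcal/mol.
B (eclipsed): iPr–SH eclipsed, CHO–H eclipsed, Br–CH3 eclipsed; 3.7 + 1.6 + 2.9 = 8.2 kcal/mol.
E(C) − E(B) = 7.8 − 8.2 = -0.4 kcal/mol.

-0.4 kcal/mol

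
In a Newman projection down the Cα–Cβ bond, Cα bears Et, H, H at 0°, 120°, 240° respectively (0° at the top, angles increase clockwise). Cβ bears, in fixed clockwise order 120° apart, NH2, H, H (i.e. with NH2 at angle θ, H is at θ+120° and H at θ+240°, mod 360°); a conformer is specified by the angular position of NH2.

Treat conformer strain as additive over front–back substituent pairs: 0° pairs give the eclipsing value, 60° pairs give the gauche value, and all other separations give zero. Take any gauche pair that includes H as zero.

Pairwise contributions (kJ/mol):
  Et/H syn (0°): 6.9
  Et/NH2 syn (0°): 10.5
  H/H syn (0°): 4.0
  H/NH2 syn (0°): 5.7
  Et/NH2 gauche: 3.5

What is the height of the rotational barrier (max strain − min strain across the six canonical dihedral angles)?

18.5 kJ/mol

NH2 at 0° (eclipsed): Et–NH2 eclipsed, H–H eclipsed, H–H eclipsed; 10.5 + 4.0 + 4.0 = 18.5 kJ/mol.
NH2 at 60° (staggered): Et–NH2 gauche; 3.5 = 3.5 kJ/mol.
NH2 at 120° (eclipsed): Et–H eclipsed, H–NH2 eclipsed, H–H eclipsed; 6.9 + 5.7 + 4.0 = 16.6 kJ/mol.
NH2 at 180° (staggered): no non-H gauche contacts → 0.0 kJ/mol.
NH2 at 240° (eclipsed): Et–H eclipsed, H–H eclipsed, H–NH2 eclipsed; 6.9 + 4.0 + 5.7 = 16.6 kJ/mol.
NH2 at 300° (staggered): Et–NH2 gauche; 3.5 = 3.5 kJ/mol.
Max at 0° (18.5 kJ/mol), min at 180° (0.0 kJ/mol); barrier = 18.5 kJ/mol.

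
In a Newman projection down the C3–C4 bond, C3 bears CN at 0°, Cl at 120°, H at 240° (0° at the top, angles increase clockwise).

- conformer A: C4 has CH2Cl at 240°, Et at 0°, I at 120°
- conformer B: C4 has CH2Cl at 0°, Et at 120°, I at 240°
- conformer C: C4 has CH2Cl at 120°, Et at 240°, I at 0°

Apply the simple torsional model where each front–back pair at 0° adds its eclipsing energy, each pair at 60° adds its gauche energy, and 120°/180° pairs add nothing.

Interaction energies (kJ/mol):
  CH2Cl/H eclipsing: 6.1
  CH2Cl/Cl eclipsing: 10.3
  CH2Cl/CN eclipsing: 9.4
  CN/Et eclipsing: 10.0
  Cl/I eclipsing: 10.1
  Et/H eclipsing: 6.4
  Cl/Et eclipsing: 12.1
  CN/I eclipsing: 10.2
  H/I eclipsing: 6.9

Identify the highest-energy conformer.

B

A (eclipsed): CN(0°)/Et(0°) eclipsed 10.0; Cl(120°)/I(120°) eclipsed 10.1; H(240°)/CH2Cl(240°) eclipsed 6.1 → 26.2 kJ/mol.
B (eclipsed): CN(0°)/CH2Cl(0°) eclipsed 9.4; Cl(120°)/Et(120°) eclipsed 12.1; H(240°)/I(240°) eclipsed 6.9 → 28.4 kJ/mol.
C (eclipsed): CN(0°)/I(0°) eclipsed 10.2; Cl(120°)/CH2Cl(120°) eclipsed 10.3; H(240°)/Et(240°) eclipsed 6.4 → 26.9 kJ/mol.
B has the highest total (28.4 kJ/mol).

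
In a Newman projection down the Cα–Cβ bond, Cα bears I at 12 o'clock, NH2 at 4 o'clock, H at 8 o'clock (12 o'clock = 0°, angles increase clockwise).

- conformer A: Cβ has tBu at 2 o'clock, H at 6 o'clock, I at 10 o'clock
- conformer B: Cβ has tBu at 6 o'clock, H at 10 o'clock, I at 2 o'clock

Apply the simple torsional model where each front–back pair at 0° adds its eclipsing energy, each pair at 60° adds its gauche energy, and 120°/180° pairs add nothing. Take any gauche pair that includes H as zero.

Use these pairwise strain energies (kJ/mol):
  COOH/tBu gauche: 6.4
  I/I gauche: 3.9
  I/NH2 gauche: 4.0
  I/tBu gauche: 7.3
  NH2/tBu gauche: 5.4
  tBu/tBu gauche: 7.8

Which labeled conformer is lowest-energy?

B

A (staggered): I–tBu gauche, I–I gauche, NH2–tBu gauche; 7.3 + 3.9 + 5.4 = 16.6 kJ/mol.
B (staggered): I–I gauche, NH2–tBu gauche, NH2–I gauche; 3.9 + 5.4 + 4.0 = 13.3 kJ/mol.
B has the lowest total (13.3 kJ/mol).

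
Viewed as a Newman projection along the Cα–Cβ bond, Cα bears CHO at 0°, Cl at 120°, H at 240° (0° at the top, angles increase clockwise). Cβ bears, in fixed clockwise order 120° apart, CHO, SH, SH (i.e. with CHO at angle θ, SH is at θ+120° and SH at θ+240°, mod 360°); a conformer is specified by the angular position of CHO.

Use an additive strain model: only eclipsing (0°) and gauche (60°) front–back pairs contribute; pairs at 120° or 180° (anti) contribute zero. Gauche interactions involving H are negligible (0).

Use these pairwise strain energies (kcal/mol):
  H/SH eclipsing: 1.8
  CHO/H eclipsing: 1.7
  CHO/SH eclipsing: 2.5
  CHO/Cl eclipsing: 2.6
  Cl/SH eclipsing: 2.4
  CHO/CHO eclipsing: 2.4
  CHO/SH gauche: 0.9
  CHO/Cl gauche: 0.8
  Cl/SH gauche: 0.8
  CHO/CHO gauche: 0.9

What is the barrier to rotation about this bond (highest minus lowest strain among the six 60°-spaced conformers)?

CHO at 0° (eclipsed): CHO–CHO eclipsed, Cl–SH eclipsed, H–SH eclipsed; 2.4 + 2.4 + 1.8 = 6.6 kcal/mol.
CHO at 60° (staggered): CHO–CHO gauche, CHO–SH gauche, Cl–CHO gauche, Cl–SH gauche; 0.9 + 0.9 + 0.8 + 0.8 = 3.4 kcal/mol.
CHO at 120° (eclipsed): CHO–SH eclipsed, Cl–CHO eclipsed, H–SH eclipsed; 2.5 + 2.6 + 1.8 = 6.9 kcal/mol.
CHO at 180° (staggered): CHO–SH gauche, CHO–SH gauche, Cl–CHO gauche, Cl–SH gauche; 0.9 + 0.9 + 0.8 + 0.8 = 3.4 kcal/mol.
CHO at 240° (eclipsed): CHO–SH eclipsed, Cl–SH eclipsed, H–CHO eclipsed; 2.5 + 2.4 + 1.7 = 6.6 kcal/mol.
CHO at 300° (staggered): CHO–CHO gauche, CHO–SH gauche, Cl–SH gauche, Cl–SH gauche; 0.9 + 0.9 + 0.8 + 0.8 = 3.4 kcal/mol.
Max at 120° (6.9 kcal/mol), min at 60° (3.4 kcal/mol); barrier = 3.5 kcal/mol.

3.5 kcal/mol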